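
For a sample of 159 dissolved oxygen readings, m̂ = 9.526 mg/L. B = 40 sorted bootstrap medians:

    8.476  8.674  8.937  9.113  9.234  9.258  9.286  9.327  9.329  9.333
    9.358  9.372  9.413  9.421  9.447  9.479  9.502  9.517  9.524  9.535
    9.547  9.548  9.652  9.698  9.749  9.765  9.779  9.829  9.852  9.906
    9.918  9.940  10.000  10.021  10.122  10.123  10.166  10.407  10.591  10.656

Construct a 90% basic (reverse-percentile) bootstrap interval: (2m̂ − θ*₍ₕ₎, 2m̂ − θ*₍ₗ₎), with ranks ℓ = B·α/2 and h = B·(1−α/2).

(8.645, 10.378)

Percentile endpoints at ranks 2 and 38: θ*₍2₎ = 8.674, θ*₍38₎ = 10.407.
Basic interval reflects these around m̂:
  lower = 2 × 9.526 − 10.407 = 8.645
  upper = 2 × 9.526 − 8.674 = 10.378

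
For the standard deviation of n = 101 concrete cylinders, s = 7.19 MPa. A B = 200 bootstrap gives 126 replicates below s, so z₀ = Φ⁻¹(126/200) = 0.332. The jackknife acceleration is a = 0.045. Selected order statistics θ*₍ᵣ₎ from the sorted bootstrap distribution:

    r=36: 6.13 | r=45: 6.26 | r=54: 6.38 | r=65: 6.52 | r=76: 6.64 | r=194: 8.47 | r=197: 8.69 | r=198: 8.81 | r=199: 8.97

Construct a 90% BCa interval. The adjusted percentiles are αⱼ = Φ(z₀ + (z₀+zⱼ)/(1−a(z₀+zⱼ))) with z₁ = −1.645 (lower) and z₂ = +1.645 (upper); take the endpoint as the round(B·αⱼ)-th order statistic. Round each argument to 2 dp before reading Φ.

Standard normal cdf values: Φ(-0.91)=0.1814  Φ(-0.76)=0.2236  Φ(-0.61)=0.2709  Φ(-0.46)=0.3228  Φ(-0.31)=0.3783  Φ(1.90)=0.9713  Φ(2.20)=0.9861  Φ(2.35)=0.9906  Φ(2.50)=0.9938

(6.13, 8.97)

Lower: z₀ + z₁ = 0.332 + (-1.645) = -1.313; 1 − a(z₀+z₁) = 1 − (0.045)(-1.313) = 1.0591; argument = 0.332 + (-1.313)/1.0591 = -0.9077 → -0.91.
α₁ = Φ(-0.91) = 0.1814; rank = round(200 × 0.1814) = 36; θ*₍36₎ = 6.13.
Upper: z₀ + z₂ = 1.977; 1 − a(z₀+z₂) = 0.9110; argument = 2.5021 → 2.50; α₂ = 0.9938; rank = 199; θ*₍199₎ = 8.97.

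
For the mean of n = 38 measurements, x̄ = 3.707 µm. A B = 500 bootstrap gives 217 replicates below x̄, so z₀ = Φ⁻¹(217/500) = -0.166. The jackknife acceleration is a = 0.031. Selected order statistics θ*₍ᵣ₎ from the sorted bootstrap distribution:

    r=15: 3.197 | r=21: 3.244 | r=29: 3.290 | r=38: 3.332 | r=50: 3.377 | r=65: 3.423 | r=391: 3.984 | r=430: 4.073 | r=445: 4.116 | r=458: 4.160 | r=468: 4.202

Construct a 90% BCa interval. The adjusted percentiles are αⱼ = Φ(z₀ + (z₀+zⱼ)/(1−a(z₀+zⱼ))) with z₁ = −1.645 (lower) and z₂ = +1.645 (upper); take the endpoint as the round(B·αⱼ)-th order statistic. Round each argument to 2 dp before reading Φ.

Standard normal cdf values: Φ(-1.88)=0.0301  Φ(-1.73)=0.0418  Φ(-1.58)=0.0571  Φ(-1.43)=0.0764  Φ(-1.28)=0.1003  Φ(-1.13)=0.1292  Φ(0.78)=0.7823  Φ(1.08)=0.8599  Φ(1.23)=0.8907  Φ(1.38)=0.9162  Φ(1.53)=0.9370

Lower: z₀ + z₁ = -0.166 + (-1.645) = -1.811; 1 − a(z₀+z₁) = 1 − (0.031)(-1.811) = 1.0561; argument = -0.166 + (-1.811)/1.0561 = -1.8807 → -1.88.
α₁ = Φ(-1.88) = 0.0301; rank = round(500 × 0.0301) = 15; θ*₍15₎ = 3.197.
Upper: z₀ + z₂ = 1.479; 1 − a(z₀+z₂) = 0.9542; argument = 1.3841 → 1.38; α₂ = 0.9162; rank = 458; θ*₍458₎ = 4.160.

(3.197, 4.160)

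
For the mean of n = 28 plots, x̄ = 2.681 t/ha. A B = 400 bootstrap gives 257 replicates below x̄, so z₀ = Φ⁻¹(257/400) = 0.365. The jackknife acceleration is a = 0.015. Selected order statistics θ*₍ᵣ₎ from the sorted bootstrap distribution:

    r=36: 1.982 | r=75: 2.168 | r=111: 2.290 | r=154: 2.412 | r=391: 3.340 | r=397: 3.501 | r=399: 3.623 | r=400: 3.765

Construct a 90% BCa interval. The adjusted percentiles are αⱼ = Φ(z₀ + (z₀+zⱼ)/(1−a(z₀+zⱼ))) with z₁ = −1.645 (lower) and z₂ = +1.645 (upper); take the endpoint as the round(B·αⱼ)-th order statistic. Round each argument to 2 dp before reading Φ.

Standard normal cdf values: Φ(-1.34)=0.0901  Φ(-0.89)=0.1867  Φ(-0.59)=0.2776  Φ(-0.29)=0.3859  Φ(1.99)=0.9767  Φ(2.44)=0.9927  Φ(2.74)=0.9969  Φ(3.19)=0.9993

(2.168, 3.501)

Lower: z₀ + z₁ = 0.365 + (-1.645) = -1.280; 1 − a(z₀+z₁) = 1 − (0.015)(-1.280) = 1.0192; argument = 0.365 + (-1.280)/1.0192 = -0.8909 → -0.89.
α₁ = Φ(-0.89) = 0.1867; rank = round(400 × 0.1867) = 75; θ*₍75₎ = 2.168.
Upper: z₀ + z₂ = 2.010; 1 − a(z₀+z₂) = 0.9698; argument = 2.4375 → 2.44; α₂ = 0.9927; rank = 397; θ*₍397₎ = 3.501.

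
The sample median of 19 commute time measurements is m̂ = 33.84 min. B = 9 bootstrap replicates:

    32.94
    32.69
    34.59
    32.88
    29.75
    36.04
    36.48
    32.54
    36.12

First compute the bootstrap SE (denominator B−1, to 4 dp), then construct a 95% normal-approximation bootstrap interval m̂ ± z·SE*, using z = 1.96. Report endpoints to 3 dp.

Mean of replicates = 33.7811; sum of squared deviations = 39.0115; SE* = √(39.0115/8) = 2.2083
Margin = 1.96 × 2.2083 = 4.3283
Interval: 33.84 ± 4.3283

(29.512, 38.168)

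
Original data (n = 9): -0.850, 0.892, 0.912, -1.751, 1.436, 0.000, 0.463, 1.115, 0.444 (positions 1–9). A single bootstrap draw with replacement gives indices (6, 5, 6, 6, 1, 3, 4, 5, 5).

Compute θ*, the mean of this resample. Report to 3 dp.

θ* = 0.291

Resample values: 0.000, 1.436, 0.000, 0.000, -0.850, 0.912, -1.751, 1.436, 1.436.
Mean = (0.000 + 1.436 + 0.000 + 0.000 + (-0.850) + 0.912 + (-1.751) + 1.436 + 1.436) / 9 = 2.6190 / 9 = 0.291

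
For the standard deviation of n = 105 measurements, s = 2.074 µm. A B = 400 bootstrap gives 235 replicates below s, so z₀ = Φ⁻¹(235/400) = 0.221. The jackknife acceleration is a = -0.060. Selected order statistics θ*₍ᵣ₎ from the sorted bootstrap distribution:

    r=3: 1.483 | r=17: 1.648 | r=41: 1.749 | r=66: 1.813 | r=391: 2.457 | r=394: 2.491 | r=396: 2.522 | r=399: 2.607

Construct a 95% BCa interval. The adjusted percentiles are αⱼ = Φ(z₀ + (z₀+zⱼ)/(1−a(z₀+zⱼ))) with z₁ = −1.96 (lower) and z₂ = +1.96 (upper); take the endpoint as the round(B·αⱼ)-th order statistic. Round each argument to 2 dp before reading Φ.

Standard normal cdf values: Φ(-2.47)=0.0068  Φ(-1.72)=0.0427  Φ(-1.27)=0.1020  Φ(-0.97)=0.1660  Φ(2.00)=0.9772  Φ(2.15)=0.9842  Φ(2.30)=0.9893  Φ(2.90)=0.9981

(1.648, 2.491)

Lower: z₀ + z₁ = 0.221 + (-1.960) = -1.739; 1 − a(z₀+z₁) = 1 − (-0.060)(-1.739) = 0.8957; argument = 0.221 + (-1.739)/0.8957 = -1.7206 → -1.72.
α₁ = Φ(-1.72) = 0.0427; rank = round(400 × 0.0427) = 17; θ*₍17₎ = 1.648.
Upper: z₀ + z₂ = 2.181; 1 − a(z₀+z₂) = 1.1309; argument = 2.1496 → 2.15; α₂ = 0.9842; rank = 394; θ*₍394₎ = 2.491.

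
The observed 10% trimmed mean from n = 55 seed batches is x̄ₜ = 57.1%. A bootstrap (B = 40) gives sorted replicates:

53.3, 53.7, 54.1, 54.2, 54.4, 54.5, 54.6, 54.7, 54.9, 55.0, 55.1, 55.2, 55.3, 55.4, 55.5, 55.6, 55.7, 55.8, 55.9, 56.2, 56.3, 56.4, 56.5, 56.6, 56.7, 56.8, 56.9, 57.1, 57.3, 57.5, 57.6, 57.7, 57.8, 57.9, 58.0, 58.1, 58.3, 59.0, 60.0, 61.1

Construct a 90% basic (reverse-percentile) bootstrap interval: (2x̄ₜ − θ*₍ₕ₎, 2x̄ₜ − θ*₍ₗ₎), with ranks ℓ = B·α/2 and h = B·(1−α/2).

Percentile endpoints at ranks 2 and 38: θ*₍2₎ = 53.7, θ*₍38₎ = 59.0.
Basic interval reflects these around x̄ₜ:
  lower = 2 × 57.1 − 59.0 = 55.2
  upper = 2 × 57.1 − 53.7 = 60.5

(55.2, 60.5)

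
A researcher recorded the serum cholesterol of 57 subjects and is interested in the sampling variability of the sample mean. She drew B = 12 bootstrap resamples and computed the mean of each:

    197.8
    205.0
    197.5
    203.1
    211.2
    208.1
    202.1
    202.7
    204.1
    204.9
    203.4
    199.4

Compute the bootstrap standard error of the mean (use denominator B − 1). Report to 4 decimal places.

SE* = 3.9598

Bootstrap SE is the standard deviation of the 12 replicate means.
Mean of replicates: (197.8 + 205.0 + 197.5 + 203.1 + 211.2 + 208.1 + 202.1 + 202.7 + 204.1 + 204.9 + 203.4 + 199.4) / 12 = 2439.30000 / 12 = 203.27500
Sum of squared deviations: (−5.47500)² + (+1.72500)² + (−5.77500)² + (−0.17500)² + (+7.92500)² + (+4.82500)² + (−1.17500)² + (−0.57500)² + (+0.82500)² + (+1.62500)² + (+0.12500)² + (−3.87500)² = 172.48250
Variance = 172.48250 / 11 = 15.68023
SE* = √15.68023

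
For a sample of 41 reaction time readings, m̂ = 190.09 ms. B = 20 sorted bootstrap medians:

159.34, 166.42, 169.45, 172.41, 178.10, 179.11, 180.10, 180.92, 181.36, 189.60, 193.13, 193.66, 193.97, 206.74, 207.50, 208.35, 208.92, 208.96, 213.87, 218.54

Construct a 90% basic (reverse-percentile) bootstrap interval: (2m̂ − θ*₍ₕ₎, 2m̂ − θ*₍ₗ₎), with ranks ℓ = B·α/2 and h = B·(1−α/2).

Percentile endpoints at ranks 1 and 19: θ*₍1₎ = 159.34, θ*₍19₎ = 213.87.
Basic interval reflects these around m̂:
  lower = 2 × 190.09 − 213.87 = 166.31
  upper = 2 × 190.09 − 159.34 = 220.84

(166.31, 220.84)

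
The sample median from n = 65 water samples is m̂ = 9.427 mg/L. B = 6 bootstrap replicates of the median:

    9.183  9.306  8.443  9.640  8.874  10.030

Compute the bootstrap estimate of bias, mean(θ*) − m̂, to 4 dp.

mean(θ*) = (9.183 + 9.306 + 8.443 + 9.640 + 8.874 + 10.030) / 6 = 9.24600
bias = 9.24600 − 9.427

bias = −0.1810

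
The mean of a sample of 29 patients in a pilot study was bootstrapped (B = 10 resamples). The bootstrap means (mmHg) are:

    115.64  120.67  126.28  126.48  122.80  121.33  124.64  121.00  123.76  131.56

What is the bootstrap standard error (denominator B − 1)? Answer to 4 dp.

Bootstrap SE is the standard deviation of the 10 replicate means.
Mean of replicates: (115.64 + 120.67 + 126.28 + 126.48 + 122.80 + 121.33 + 124.64 + 121.00 + 123.76 + 131.56) / 10 = 1234.16000 / 10 = 123.41600
Sum of squared deviations: (−7.77600)² + (−2.74600)² + (+2.86400)² + (+3.06400)² + (−0.61600)² + (−2.08600)² + (+1.22400)² + (−2.41600)² + (+0.34400)² + (+8.14400)² = 164.10644
Variance = 164.10644 / 9 = 18.23405
SE* = √18.23405

SE* = 4.2701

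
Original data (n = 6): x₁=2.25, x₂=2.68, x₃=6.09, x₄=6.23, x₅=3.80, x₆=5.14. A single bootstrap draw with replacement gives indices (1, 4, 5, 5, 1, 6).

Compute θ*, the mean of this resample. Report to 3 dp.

θ* = 3.912

Resample values: 2.25, 6.23, 3.80, 3.80, 2.25, 5.14.
Mean = (2.25 + 6.23 + 3.80 + 3.80 + 2.25 + 5.14) / 6 = 23.470 / 6 = 3.912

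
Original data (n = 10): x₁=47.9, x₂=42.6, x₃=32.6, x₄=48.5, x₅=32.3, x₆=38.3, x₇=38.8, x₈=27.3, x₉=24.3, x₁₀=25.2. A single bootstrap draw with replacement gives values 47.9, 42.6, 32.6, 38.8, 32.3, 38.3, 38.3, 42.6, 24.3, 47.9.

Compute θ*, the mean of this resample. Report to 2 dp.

θ* = 38.56

Mean = (47.9 + 42.6 + 32.6 + 38.8 + 32.3 + 38.3 + 38.3 + 42.6 + 24.3 + 47.9) / 10 = 385.60 / 10 = 38.56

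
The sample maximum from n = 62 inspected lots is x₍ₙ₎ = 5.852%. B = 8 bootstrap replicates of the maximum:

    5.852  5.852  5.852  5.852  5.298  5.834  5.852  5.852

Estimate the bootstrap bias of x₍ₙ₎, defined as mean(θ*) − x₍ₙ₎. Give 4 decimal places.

mean(θ*) = (5.852 + 5.852 + 5.852 + 5.852 + 5.298 + 5.834 + 5.852 + 5.852) / 8 = 5.78050
bias = 5.78050 − 5.852

bias = −0.0715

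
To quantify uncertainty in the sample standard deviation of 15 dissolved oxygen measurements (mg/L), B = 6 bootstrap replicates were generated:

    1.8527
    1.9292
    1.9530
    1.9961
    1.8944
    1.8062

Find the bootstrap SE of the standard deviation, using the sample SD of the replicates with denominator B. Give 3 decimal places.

SE* = 0.063

Bootstrap SE is the standard deviation of the 6 replicate standard deviations.
Mean of replicates: (1.8527 + 1.9292 + 1.9530 + 1.9961 + 1.8944 + 1.8062) / 6 = 11.43160 / 6 = 1.90527
Sum of squared deviations: (−0.05257)² + (+0.02393)² + (+0.04773)² + (+0.09083)² + (−0.01087)² + (−0.09907)² = 0.02380
Variance = 0.02380 / 6 = 0.00397
SE* = √0.00397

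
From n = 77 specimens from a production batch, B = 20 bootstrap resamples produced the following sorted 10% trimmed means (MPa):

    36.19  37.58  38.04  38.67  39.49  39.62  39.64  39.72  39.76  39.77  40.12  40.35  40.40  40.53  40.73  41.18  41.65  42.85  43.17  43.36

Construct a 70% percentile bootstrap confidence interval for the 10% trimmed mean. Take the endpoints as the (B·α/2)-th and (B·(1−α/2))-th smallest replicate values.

α = 0.30; lower rank = 20 × 0.150 = 3; upper rank = 20 × 0.850 = 17.
The 3rd smallest replicate is 38.04; the 17th is 41.65.

(38.04, 41.65)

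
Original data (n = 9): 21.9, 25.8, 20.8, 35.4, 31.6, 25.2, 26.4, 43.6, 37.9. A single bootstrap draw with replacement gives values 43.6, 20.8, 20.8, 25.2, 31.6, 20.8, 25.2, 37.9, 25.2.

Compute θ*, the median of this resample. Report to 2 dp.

Sorted: 20.8, 20.8, 20.8, 25.2, 25.2, 25.2, 31.6, 37.9, 43.6
Median = middle value = 25.20

θ* = 25.20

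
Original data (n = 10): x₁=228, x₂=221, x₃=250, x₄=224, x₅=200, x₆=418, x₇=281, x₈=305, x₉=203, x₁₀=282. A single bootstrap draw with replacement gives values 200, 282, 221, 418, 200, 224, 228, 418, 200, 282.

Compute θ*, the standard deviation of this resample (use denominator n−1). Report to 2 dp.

Mean = 267.3000; sum of squared deviations = 65004.1000
s² = 65004.1000 / 9 = 7222.6778
s = √7222.6778 = 84.99

θ* = 84.99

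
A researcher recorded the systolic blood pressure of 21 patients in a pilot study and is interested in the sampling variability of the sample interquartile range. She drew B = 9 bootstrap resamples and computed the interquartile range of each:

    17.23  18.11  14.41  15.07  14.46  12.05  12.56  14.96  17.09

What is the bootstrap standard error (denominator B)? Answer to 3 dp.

Bootstrap SE is the standard deviation of the 9 replicate interquartile ranges.
Mean of replicates: (17.23 + 18.11 + 14.41 + 15.07 + 14.46 + 12.05 + 12.56 + 14.96 + 17.09) / 9 = 135.9400 / 9 = 15.1044
Sum of squared deviations: (+2.1256)² + (+3.0056)² + (−0.6944)² + (−0.0344)² + (−0.6444)² + (−3.0544)² + (−2.5444)² + (−0.1444)² + (+1.9856)² = 34.2172
Variance = 34.2172 / 9 = 3.8019
SE* = √3.8019

SE* = 1.950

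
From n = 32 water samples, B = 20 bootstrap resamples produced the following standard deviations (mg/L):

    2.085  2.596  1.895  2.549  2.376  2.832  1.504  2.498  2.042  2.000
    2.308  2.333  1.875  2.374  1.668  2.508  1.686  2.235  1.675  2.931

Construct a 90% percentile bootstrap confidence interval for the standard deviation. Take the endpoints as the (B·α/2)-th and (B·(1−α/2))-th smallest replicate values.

Sorted replicates: 1.504, 1.668, 1.675, 1.686, 1.875, 1.895, 2.000, 2.042, 2.085, 2.235, 2.308, 2.333, 2.374, 2.376, 2.498, 2.508, 2.549, 2.596, 2.832, 2.931
α = 0.10; lower rank = 20 × 0.050 = 1; upper rank = 20 × 0.950 = 19.
The 1st smallest replicate is 1.504; the 19th is 2.832.

(1.504, 2.832)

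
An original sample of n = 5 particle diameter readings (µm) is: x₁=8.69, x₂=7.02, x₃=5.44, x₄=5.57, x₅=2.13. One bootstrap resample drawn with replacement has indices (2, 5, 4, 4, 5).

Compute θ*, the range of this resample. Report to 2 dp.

θ* = 4.89

Resample values: 7.02, 2.13, 5.57, 5.57, 2.13.
Range = 7.02 − 2.13 = 4.89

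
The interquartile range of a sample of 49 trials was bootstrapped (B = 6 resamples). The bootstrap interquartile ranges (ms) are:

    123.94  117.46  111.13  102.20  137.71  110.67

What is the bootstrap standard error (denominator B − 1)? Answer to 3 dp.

Bootstrap SE is the standard deviation of the 6 replicate interquartile ranges.
Mean of replicates: (123.94 + 117.46 + 111.13 + 102.20 + 137.71 + 110.67) / 6 = 703.1100 / 6 = 117.1850
Sum of squared deviations: (+6.7550)² + (+0.2750)² + (−6.0550)² + (−14.9850)² + (+20.5250)² + (−6.5150)² = 770.6398
Variance = 770.6398 / 5 = 154.1280
SE* = √154.1280

SE* = 12.415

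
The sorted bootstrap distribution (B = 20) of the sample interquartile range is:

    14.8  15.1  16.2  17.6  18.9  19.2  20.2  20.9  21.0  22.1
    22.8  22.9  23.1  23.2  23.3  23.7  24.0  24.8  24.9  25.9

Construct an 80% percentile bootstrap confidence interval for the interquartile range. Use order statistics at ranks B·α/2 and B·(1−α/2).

α = 0.20; lower rank = 20 × 0.100 = 2; upper rank = 20 × 0.900 = 18.
The 2nd smallest replicate is 15.1; the 18th is 24.8.

(15.1, 24.8)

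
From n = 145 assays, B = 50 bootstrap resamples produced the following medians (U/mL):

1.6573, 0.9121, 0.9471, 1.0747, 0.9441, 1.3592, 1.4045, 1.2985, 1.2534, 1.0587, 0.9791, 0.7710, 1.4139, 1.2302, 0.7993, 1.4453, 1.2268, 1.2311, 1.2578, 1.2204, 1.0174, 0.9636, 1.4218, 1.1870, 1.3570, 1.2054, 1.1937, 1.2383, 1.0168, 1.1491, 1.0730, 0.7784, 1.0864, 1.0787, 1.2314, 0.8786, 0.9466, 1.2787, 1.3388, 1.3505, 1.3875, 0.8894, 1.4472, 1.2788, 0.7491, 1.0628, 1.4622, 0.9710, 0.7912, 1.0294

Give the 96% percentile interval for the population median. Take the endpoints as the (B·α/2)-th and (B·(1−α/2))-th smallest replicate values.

Sorted replicates: 0.7491, 0.7710, 0.7784, 0.7912, 0.7993, 0.8786, 0.8894, 0.9121, 0.9441, 0.9466, 0.9471, 0.9636, 0.9710, 0.9791, 1.0168, 1.0174, 1.0294, 1.0587, 1.0628, 1.0730, 1.0747, 1.0787, 1.0864, 1.1491, 1.1870, 1.1937, 1.2054, 1.2204, 1.2268, 1.2302, 1.2311, 1.2314, 1.2383, 1.2534, 1.2578, 1.2787, 1.2788, 1.2985, 1.3388, 1.3505, 1.3570, 1.3592, 1.3875, 1.4045, 1.4139, 1.4218, 1.4453, 1.4472, 1.4622, 1.6573
α = 0.04; lower rank = 50 × 0.020 = 1; upper rank = 50 × 0.980 = 49.
The 1st smallest replicate is 0.7491; the 49th is 1.4622.

(0.7491, 1.4622)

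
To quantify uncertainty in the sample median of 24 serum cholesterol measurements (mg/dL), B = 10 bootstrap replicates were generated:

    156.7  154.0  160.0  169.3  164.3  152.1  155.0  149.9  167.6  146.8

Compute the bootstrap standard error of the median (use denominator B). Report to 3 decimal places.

SE* = 7.171

Bootstrap SE is the standard deviation of the 10 replicate medians.
Mean of replicates: (156.7 + 154.0 + 160.0 + 169.3 + 164.3 + 152.1 + 155.0 + 149.9 + 167.6 + 146.8) / 10 = 1575.7000 / 10 = 157.5700
Sum of squared deviations: (−0.8700)² + (−3.5700)² + (+2.4300)² + (+11.7300)² + (+6.7300)² + (−5.4700)² + (−2.5700)² + (−7.6700)² + (+10.0300)² + (−10.7700)² = 514.2410
Variance = 514.2410 / 10 = 51.4241
SE* = √51.4241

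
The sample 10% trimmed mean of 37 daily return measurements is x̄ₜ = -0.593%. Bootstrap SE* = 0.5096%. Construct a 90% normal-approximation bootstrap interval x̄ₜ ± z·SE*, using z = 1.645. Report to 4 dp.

Margin = 1.645 × 0.5096 = 0.83829
Interval: -0.593 ± 0.83829

(-1.4313, 0.2453)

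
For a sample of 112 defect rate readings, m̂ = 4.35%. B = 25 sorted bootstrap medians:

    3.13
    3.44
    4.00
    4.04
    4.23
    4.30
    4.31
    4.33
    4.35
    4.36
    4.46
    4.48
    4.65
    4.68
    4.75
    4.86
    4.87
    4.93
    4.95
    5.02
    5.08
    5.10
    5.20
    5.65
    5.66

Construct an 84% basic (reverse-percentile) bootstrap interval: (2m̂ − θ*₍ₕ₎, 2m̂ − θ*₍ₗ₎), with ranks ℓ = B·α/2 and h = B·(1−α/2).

(3.50, 5.26)

Percentile endpoints at ranks 2 and 23: θ*₍2₎ = 3.44, θ*₍23₎ = 5.20.
Basic interval reflects these around m̂:
  lower = 2 × 4.35 − 5.20 = 3.50
  upper = 2 × 4.35 − 3.44 = 5.26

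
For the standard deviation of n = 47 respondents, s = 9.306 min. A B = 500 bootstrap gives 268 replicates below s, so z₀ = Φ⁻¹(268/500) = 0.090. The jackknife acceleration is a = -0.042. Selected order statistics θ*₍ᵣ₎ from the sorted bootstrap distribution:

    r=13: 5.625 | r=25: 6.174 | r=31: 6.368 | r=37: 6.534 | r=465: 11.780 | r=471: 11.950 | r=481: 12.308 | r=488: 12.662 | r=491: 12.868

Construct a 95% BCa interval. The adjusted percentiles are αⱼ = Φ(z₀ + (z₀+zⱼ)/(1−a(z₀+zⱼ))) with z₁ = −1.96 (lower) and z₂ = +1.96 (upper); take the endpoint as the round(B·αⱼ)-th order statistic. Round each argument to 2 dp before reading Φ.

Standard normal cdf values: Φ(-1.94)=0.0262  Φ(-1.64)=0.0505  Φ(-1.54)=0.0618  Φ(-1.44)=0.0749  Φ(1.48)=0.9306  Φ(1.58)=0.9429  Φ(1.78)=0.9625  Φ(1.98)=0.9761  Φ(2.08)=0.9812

Lower: z₀ + z₁ = 0.090 + (-1.960) = -1.870; 1 − a(z₀+z₁) = 1 − (-0.042)(-1.870) = 0.9215; argument = 0.090 + (-1.870)/0.9215 = -1.9394 → -1.94.
α₁ = Φ(-1.94) = 0.0262; rank = round(500 × 0.0262) = 13; θ*₍13₎ = 5.625.
Upper: z₀ + z₂ = 2.050; 1 − a(z₀+z₂) = 1.0861; argument = 1.9775 → 1.98; α₂ = 0.9761; rank = 488; θ*₍488₎ = 12.662.

(5.625, 12.662)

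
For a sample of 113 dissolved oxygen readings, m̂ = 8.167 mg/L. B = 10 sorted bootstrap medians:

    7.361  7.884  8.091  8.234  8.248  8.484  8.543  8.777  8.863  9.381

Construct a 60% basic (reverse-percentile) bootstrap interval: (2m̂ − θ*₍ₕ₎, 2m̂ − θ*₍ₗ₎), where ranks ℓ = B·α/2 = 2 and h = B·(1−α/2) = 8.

(7.557, 8.450)

Percentile endpoints at ranks 2 and 8: θ*₍2₎ = 7.884, θ*₍8₎ = 8.777.
Basic interval reflects these around m̂:
  lower = 2 × 8.167 − 8.777 = 7.557
  upper = 2 × 8.167 − 7.884 = 8.450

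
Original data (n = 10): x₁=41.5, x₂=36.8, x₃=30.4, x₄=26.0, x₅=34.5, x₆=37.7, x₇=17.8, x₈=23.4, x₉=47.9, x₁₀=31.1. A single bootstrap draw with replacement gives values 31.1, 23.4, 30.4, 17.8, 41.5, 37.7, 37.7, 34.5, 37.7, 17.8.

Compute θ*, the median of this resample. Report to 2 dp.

Sorted: 17.8, 17.8, 23.4, 30.4, 31.1, 34.5, 37.7, 37.7, 37.7, 41.5
Median = average of the two middle values = 32.80

θ* = 32.80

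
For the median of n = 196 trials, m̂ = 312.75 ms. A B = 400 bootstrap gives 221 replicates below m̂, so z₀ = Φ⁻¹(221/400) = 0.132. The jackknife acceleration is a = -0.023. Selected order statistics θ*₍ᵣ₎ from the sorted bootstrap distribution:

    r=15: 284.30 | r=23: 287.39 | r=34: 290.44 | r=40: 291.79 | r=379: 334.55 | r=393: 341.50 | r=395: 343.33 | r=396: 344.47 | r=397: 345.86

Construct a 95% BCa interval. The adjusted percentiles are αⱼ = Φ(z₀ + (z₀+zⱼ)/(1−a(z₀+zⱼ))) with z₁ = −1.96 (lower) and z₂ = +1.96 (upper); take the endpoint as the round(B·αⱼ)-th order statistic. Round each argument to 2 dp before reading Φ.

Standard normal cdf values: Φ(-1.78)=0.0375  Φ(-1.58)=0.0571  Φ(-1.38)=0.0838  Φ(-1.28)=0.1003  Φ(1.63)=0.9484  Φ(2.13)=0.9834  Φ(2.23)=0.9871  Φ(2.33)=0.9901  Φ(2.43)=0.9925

Lower: z₀ + z₁ = 0.132 + (-1.960) = -1.828; 1 − a(z₀+z₁) = 1 − (-0.023)(-1.828) = 0.9580; argument = 0.132 + (-1.828)/0.9580 = -1.7762 → -1.78.
α₁ = Φ(-1.78) = 0.0375; rank = round(400 × 0.0375) = 15; θ*₍15₎ = 284.30.
Upper: z₀ + z₂ = 2.092; 1 − a(z₀+z₂) = 1.0481; argument = 2.1280 → 2.13; α₂ = 0.9834; rank = 393; θ*₍393₎ = 341.50.

(284.30, 341.50)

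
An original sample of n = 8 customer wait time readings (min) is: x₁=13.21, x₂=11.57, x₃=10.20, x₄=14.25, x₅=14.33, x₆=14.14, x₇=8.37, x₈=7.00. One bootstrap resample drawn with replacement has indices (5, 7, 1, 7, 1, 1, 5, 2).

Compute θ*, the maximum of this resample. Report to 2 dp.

Resample values: 14.33, 8.37, 13.21, 8.37, 13.21, 13.21, 14.33, 11.57.
Maximum = 14.33

θ* = 14.33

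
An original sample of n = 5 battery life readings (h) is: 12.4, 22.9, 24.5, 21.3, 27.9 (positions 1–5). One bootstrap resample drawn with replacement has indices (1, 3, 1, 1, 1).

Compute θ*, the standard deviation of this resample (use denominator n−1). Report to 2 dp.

Resample values: 12.4, 24.5, 12.4, 12.4, 12.4.
Mean = 14.8200; sum of squared deviations = 117.1280
s² = 117.1280 / 4 = 29.2820
s = √29.2820 = 5.41

θ* = 5.41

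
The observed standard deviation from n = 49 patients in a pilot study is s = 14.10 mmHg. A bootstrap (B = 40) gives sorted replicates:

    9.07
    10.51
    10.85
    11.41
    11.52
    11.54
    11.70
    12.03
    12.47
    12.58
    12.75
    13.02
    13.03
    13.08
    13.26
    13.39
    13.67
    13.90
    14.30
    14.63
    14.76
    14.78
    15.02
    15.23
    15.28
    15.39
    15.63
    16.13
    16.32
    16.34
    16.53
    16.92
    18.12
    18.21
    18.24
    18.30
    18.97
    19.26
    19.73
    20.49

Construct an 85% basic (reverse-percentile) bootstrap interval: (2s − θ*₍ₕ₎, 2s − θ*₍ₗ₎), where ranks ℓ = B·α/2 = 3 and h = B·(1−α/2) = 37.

Percentile endpoints at ranks 3 and 37: θ*₍3₎ = 10.85, θ*₍37₎ = 18.97.
Basic interval reflects these around s:
  lower = 2 × 14.10 − 18.97 = 9.23
  upper = 2 × 14.10 − 10.85 = 17.35

(9.23, 17.35)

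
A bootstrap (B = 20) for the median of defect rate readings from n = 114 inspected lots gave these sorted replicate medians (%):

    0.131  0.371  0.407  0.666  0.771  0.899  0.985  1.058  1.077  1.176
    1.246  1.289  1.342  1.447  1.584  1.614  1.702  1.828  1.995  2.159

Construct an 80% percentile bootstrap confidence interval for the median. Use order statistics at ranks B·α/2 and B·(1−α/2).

α = 0.20; lower rank = 20 × 0.100 = 2; upper rank = 20 × 0.900 = 18.
The 2nd smallest replicate is 0.371; the 18th is 1.828.

(0.371, 1.828)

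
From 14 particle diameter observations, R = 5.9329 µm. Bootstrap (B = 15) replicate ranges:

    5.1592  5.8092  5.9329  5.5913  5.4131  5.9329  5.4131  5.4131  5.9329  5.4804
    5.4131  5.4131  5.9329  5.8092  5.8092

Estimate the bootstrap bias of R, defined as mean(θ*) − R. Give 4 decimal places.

bias = −0.3025

mean(θ*) = (5.1592 + 5.8092 + 5.9329 + 5.5913 + 5.4131 + 5.9329 + 5.4131 + 5.4131 + 5.9329 + 5.4804 + 5.4131 + 5.4131 + 5.9329 + 5.8092 + 5.8092) / 15 = 5.63037
bias = 5.63037 − 5.9329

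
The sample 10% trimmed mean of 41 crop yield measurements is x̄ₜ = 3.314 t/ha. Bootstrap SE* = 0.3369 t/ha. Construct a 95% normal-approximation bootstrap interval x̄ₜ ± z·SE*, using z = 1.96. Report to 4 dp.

Margin = 1.96 × 0.3369 = 0.66032
Interval: 3.314 ± 0.66032

(2.6537, 3.9743)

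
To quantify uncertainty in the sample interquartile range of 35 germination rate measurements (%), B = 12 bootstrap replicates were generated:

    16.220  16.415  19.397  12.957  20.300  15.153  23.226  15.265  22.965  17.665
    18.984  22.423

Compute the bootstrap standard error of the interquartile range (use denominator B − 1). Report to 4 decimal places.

SE* = 3.3641

Bootstrap SE is the standard deviation of the 12 replicate interquartile ranges.
Mean of replicates: (16.220 + 16.415 + 19.397 + 12.957 + 20.300 + 15.153 + 23.226 + 15.265 + 22.965 + 17.665 + 18.984 + 22.423) / 12 = 220.97000 / 12 = 18.41417
Sum of squared deviations: (−2.19417)² + (−1.99917)² + (+0.98283)² + (−5.45717)² + (+1.88583)² + (−3.26117)² + (+4.81183)² + (−3.14917)² + (+4.55083)² + (−0.74917)² + (+0.56983)² + (+4.00883)² = 124.48702
Variance = 124.48702 / 11 = 11.31700
SE* = √11.31700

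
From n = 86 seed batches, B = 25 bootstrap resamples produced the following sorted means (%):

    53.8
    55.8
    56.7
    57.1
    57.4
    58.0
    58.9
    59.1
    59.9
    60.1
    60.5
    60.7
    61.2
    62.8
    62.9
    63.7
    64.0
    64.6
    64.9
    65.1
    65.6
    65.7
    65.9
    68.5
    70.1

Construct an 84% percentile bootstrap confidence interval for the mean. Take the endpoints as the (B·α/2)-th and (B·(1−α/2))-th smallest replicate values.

α = 0.16; lower rank = 25 × 0.080 = 2; upper rank = 25 × 0.920 = 23.
The 2nd smallest replicate is 55.8; the 23rd is 65.9.

(55.8, 65.9)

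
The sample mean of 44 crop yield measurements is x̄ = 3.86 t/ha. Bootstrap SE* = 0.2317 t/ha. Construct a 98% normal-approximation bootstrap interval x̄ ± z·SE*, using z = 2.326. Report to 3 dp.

Margin = 2.326 × 0.2317 = 0.5389
Interval: 3.86 ± 0.5389

(3.321, 4.399)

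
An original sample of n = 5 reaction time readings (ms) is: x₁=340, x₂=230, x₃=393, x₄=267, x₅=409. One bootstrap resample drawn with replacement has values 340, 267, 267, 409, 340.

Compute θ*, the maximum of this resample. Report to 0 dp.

θ* = 409

Maximum = 409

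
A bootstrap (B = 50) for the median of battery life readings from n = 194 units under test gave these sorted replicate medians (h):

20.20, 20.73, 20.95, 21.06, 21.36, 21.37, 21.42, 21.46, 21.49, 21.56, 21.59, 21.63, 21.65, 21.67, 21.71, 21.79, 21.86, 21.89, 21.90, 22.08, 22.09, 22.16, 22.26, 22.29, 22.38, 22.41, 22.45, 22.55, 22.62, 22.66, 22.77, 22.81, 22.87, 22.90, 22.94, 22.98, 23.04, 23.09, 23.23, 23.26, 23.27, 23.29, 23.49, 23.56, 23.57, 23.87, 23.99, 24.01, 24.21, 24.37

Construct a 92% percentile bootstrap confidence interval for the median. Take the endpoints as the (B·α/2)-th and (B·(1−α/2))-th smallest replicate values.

(20.73, 24.01)

α = 0.08; lower rank = 50 × 0.040 = 2; upper rank = 50 × 0.960 = 48.
The 2nd smallest replicate is 20.73; the 48th is 24.01.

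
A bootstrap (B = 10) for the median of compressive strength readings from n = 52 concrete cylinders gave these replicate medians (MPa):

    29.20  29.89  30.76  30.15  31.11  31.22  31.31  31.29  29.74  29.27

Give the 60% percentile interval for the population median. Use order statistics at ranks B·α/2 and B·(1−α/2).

(29.27, 31.22)

Sorted replicates: 29.20, 29.27, 29.74, 29.89, 30.15, 30.76, 31.11, 31.22, 31.29, 31.31
α = 0.40; lower rank = 10 × 0.200 = 2; upper rank = 10 × 0.800 = 8.
The 2nd smallest replicate is 29.27; the 8th is 31.22.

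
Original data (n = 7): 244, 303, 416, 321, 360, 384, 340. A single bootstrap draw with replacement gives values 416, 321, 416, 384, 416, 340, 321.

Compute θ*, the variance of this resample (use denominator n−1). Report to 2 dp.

θ* = 2027.29

Mean = 373.4286; sum of squared deviations = 12163.7143
s² = 12163.7143 / 6 = 2027.2857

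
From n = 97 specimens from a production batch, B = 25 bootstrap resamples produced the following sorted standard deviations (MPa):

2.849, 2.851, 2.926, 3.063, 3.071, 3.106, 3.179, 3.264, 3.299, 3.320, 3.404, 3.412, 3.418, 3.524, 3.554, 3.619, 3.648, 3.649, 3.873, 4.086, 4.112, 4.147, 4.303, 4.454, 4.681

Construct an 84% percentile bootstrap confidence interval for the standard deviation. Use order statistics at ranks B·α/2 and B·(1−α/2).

(2.851, 4.303)

α = 0.16; lower rank = 25 × 0.080 = 2; upper rank = 25 × 0.920 = 23.
The 2nd smallest replicate is 2.851; the 23rd is 4.303.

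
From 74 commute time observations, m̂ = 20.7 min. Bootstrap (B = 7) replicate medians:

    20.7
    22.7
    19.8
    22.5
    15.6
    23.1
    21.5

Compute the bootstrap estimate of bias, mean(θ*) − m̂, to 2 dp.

bias = +0.14

mean(θ*) = (20.7 + 22.7 + 19.8 + 22.5 + 15.6 + 23.1 + 21.5) / 7 = 20.843
bias = 20.843 − 20.7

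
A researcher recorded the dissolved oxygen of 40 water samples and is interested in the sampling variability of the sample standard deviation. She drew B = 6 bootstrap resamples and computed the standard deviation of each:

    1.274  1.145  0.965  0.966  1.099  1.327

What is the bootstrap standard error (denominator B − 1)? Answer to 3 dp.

Bootstrap SE is the standard deviation of the 6 replicate standard deviations.
Mean of replicates: (1.274 + 1.145 + 0.965 + 0.966 + 1.099 + 1.327) / 6 = 6.7760 / 6 = 1.1293
Sum of squared deviations: (+0.1447)² + (+0.0157)² + (−0.1643)² + (−0.1633)² + (−0.0303)² + (+0.1977)² = 0.1148
Variance = 0.1148 / 5 = 0.0230
SE* = √0.0230

SE* = 0.152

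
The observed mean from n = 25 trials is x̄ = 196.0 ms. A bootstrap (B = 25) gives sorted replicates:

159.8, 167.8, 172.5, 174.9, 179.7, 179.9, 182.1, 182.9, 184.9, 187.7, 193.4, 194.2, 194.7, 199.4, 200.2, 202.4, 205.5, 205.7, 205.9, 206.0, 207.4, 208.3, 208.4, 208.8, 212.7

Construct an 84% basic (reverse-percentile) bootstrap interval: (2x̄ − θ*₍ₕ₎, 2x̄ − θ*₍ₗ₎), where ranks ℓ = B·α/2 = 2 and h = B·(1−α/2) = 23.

(183.6, 224.2)

Percentile endpoints at ranks 2 and 23: θ*₍2₎ = 167.8, θ*₍23₎ = 208.4.
Basic interval reflects these around x̄:
  lower = 2 × 196.0 − 208.4 = 183.6
  upper = 2 × 196.0 − 167.8 = 224.2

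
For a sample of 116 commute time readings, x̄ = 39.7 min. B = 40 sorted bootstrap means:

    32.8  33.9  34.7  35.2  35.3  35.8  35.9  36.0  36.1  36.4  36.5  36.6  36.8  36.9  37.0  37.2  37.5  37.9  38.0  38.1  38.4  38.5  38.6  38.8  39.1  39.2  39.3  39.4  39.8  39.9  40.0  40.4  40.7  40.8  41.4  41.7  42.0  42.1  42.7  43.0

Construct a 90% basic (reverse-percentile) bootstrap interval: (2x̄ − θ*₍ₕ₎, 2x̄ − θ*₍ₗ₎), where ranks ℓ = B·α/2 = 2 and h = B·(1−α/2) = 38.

(37.3, 45.5)

Percentile endpoints at ranks 2 and 38: θ*₍2₎ = 33.9, θ*₍38₎ = 42.1.
Basic interval reflects these around x̄:
  lower = 2 × 39.7 − 42.1 = 37.3
  upper = 2 × 39.7 − 33.9 = 45.5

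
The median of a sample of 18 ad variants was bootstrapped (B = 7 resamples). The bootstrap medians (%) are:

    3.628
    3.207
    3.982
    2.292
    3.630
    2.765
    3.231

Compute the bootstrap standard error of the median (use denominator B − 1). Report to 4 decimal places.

Bootstrap SE is the standard deviation of the 7 replicate medians.
Mean of replicates: (3.628 + 3.207 + 3.982 + 2.292 + 3.630 + 2.765 + 3.231) / 7 = 22.73500 / 7 = 3.24786
Sum of squared deviations: (+0.38014)² + (−0.04086)² + (+0.73414)² + (−0.95586)² + (+0.38214)² + (−0.48286)² + (−0.01686)² = 1.97827
Variance = 1.97827 / 6 = 0.32971
SE* = √0.32971

SE* = 0.5742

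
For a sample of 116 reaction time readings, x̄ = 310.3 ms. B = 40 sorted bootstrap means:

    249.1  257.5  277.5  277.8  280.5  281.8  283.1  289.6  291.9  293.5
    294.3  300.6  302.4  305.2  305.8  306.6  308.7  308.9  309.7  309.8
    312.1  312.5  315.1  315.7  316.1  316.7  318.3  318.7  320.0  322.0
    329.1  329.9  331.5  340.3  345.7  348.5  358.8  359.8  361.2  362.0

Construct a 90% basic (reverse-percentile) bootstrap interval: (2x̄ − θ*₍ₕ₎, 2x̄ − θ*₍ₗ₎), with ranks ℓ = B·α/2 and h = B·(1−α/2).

Percentile endpoints at ranks 2 and 38: θ*₍2₎ = 257.5, θ*₍38₎ = 359.8.
Basic interval reflects these around x̄:
  lower = 2 × 310.3 − 359.8 = 260.8
  upper = 2 × 310.3 − 257.5 = 363.1

(260.8, 363.1)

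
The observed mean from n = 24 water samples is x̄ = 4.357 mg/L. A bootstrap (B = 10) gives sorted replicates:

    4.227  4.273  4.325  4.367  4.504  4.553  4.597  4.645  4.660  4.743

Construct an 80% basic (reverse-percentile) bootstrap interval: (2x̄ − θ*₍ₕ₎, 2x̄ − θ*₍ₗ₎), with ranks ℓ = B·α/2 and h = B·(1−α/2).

Percentile endpoints at ranks 1 and 9: θ*₍1₎ = 4.227, θ*₍9₎ = 4.660.
Basic interval reflects these around x̄:
  lower = 2 × 4.357 − 4.660 = 4.054
  upper = 2 × 4.357 − 4.227 = 4.487

(4.054, 4.487)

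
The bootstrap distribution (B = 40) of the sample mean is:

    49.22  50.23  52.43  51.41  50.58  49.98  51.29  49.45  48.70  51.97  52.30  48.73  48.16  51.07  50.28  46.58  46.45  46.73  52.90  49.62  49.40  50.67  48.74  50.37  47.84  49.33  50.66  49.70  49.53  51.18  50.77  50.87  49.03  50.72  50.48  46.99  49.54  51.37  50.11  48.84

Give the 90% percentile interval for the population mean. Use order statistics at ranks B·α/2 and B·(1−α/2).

Sorted replicates: 46.45, 46.58, 46.73, 46.99, 47.84, 48.16, 48.70, 48.73, 48.74, 48.84, 49.03, 49.22, 49.33, 49.40, 49.45, 49.53, 49.54, 49.62, 49.70, 49.98, 50.11, 50.23, 50.28, 50.37, 50.48, 50.58, 50.66, 50.67, 50.72, 50.77, 50.87, 51.07, 51.18, 51.29, 51.37, 51.41, 51.97, 52.30, 52.43, 52.90
α = 0.10; lower rank = 40 × 0.050 = 2; upper rank = 40 × 0.950 = 38.
The 2nd smallest replicate is 46.58; the 38th is 52.30.

(46.58, 52.30)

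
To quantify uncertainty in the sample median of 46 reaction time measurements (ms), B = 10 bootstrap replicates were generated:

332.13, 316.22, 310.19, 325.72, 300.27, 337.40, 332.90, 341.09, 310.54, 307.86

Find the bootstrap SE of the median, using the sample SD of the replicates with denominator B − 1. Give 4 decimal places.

Bootstrap SE is the standard deviation of the 10 replicate medians.
Mean of replicates: (332.13 + 316.22 + 310.19 + 325.72 + 300.27 + 337.40 + 332.90 + 341.09 + 310.54 + 307.86) / 10 = 3214.32000 / 10 = 321.43200
Sum of squared deviations: (+10.69800)² + (−5.21200)² + (−11.24200)² + (+4.28800)² + (−21.16200)² + (+15.96800)² + (+11.46800)² + (+19.65800)² + (−10.89200)² + (−13.57200)² = 1809.97576
Variance = 1809.97576 / 9 = 201.10842
SE* = √201.10842

SE* = 14.1813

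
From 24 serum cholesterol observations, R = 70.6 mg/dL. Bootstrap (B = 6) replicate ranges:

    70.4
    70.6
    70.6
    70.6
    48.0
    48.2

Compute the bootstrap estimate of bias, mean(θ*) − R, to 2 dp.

mean(θ*) = (70.4 + 70.6 + 70.6 + 70.6 + 48.0 + 48.2) / 6 = 63.067
bias = 63.067 − 70.6

bias = −7.53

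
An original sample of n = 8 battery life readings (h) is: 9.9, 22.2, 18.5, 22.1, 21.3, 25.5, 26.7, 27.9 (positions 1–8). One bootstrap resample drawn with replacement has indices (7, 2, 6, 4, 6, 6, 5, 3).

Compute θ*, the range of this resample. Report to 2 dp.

θ* = 8.20

Resample values: 26.7, 22.2, 25.5, 22.1, 25.5, 25.5, 21.3, 18.5.
Range = 26.7 − 18.5 = 8.20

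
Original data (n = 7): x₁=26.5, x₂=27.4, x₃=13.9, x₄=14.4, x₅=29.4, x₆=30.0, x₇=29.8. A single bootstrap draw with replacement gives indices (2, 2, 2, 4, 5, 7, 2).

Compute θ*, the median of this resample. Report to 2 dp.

Resample values: 27.4, 27.4, 27.4, 14.4, 29.4, 29.8, 27.4.
Sorted: 14.4, 27.4, 27.4, 27.4, 27.4, 29.4, 29.8
Median = middle value = 27.40

θ* = 27.40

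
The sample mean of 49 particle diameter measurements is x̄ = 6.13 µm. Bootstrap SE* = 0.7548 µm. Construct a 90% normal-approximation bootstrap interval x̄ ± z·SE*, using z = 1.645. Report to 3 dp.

(4.888, 7.372)

Margin = 1.645 × 0.7548 = 1.2416
Interval: 6.13 ± 1.2416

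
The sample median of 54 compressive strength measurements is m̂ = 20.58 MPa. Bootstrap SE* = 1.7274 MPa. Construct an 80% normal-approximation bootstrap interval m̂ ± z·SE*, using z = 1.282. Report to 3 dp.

(18.365, 22.795)

Margin = 1.282 × 1.7274 = 2.2145
Interval: 20.58 ± 2.2145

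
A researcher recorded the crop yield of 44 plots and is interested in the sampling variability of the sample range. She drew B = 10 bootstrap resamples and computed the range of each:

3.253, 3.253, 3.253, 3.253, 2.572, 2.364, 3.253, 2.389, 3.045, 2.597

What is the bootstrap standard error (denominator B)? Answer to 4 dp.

SE* = 0.3724

Bootstrap SE is the standard deviation of the 10 replicate ranges.
Mean of replicates: (3.253 + 3.253 + 3.253 + 3.253 + 2.572 + 2.364 + 3.253 + 2.389 + 3.045 + 2.597) / 10 = 29.23200 / 10 = 2.92320
Sum of squared deviations: (+0.32980)² + (+0.32980)² + (+0.32980)² + (+0.32980)² + (−0.35120)² + (−0.55920)² + (+0.32980)² + (−0.53420)² + (+0.12180)² + (−0.32620)² = 1.38650
Variance = 1.38650 / 10 = 0.13865
SE* = √0.13865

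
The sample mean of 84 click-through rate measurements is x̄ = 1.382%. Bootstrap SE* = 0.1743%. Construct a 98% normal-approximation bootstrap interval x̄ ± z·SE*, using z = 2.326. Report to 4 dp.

(0.9766, 1.7874)

Margin = 2.326 × 0.1743 = 0.40542
Interval: 1.382 ± 0.40542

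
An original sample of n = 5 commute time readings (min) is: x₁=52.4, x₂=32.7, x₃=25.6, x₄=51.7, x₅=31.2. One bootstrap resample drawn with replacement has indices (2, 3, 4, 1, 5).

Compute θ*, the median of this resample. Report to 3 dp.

Resample values: 32.7, 25.6, 51.7, 52.4, 31.2.
Sorted: 25.6, 31.2, 32.7, 51.7, 52.4
Median = middle value = 32.700

θ* = 32.700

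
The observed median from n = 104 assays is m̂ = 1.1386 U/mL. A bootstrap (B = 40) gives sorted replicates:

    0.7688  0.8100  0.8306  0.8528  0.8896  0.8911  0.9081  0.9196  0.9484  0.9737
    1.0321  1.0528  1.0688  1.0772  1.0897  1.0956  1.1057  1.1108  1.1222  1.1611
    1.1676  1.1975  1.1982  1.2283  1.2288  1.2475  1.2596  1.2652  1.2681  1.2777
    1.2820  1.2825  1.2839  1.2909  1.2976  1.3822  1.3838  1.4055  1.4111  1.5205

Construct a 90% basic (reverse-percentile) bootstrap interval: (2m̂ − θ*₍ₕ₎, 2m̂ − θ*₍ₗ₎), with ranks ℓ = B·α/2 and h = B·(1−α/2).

(0.8717, 1.4672)

Percentile endpoints at ranks 2 and 38: θ*₍2₎ = 0.8100, θ*₍38₎ = 1.4055.
Basic interval reflects these around m̂:
  lower = 2 × 1.1386 − 1.4055 = 0.8717
  upper = 2 × 1.1386 − 0.8100 = 1.4672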